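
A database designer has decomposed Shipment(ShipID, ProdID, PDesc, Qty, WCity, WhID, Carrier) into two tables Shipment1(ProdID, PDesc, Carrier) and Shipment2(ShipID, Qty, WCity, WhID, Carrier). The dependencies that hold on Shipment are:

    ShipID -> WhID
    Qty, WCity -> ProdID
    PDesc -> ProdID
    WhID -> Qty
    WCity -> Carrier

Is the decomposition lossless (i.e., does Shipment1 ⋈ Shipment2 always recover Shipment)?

No

Common attributes: Shipment1 ∩ Shipment2 = {Carrier}.
No dependency enlarges {Carrier}, so (Carrier)⁺ = {Carrier}.
The closure contains neither all of Shipment1 = {ProdID, PDesc, Carrier} nor all of Shipment2 = {ShipID, Qty, WCity, WhID, Carrier}, so the common attributes are not a superkey of either fragment. The join is lossy.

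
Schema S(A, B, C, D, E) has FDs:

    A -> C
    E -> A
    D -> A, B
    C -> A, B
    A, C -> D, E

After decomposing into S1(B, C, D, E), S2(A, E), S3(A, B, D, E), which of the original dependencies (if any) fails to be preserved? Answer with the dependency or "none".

A → C: restricted closure across fragments reaches C.
E → A lies within S2.
D → A, B lies within S3.
C → A, B: restricted closure across fragments reaches A, B.
A, C → D, E: restricted closure across fragments reaches D, E.
Every dependency is enforceable on the fragments, so the decomposition is dependency-preserving.

none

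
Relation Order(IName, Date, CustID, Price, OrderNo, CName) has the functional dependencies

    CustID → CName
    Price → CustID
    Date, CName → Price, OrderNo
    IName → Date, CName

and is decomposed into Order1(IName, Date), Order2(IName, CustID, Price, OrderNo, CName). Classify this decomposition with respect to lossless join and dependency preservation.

Lossless test: (IName)⁺ = {IName, Date, CustID, Price, OrderNo, CName}, which contains all of one fragment — lossless.
Dependency preservation: the restricted closure of {Date, CName} across the fragments never reaches {Price, OrderNo}, so Date, CName → Price, OrderNo cannot be enforced without a join — not preserved.

lossless but not dependency-preserving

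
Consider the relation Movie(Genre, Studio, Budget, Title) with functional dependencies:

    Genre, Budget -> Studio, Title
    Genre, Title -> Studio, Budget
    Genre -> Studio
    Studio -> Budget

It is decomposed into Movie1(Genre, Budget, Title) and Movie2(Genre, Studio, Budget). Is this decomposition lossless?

Yes

Common attributes: Movie1 ∩ Movie2 = {Genre, Budget}.
Closure of {Genre, Budget}: Genre, Budget → Studio, Title applies, adding Studio, Title. So (Genre, Budget)⁺ = {Genre, Studio, Budget, Title}.
This closure contains every attribute of Movie1, so Movie1 ∩ Movie2 → Movie1. The join is lossless.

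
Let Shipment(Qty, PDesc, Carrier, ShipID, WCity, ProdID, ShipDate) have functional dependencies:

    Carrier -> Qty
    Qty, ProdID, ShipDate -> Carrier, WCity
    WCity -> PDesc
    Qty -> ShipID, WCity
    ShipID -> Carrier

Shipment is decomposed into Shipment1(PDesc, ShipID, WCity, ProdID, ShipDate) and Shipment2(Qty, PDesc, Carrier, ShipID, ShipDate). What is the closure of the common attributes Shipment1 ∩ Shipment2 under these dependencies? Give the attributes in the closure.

Shipment1 ∩ Shipment2 = {PDesc, ShipID, ShipDate}.
ShipID → Carrier applies, adding Carrier
Carrier → Qty applies, adding Qty
Qty → ShipID, WCity applies, adding WCity
Closure: {Qty, PDesc, Carrier, ShipID, WCity, ShipDate}.

Qty, PDesc, Carrier, ShipID, WCity, ShipDate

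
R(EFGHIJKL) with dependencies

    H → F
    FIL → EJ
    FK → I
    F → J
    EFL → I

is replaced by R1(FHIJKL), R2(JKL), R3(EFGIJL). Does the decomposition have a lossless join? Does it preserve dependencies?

Lossless test (chase): Rows 1 and 3 agree on FIL; apply FIL→EJ and equate their EJ entries. No row becomes fully distinguished — the join is lossy.
Dependency preservation: every FD's attributes lie within a single fragment, so each can be enforced locally — preserved.

lossy but dependency-preserving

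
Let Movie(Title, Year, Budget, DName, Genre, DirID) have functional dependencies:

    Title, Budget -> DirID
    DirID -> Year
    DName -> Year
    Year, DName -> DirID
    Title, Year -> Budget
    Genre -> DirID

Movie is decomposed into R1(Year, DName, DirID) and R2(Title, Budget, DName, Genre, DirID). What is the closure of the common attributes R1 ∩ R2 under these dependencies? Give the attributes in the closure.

R1 ∩ R2 = {DName, DirID}.
DirID → Year applies, adding Year
Closure: {Year, DName, DirID}.

Year, DName, DirID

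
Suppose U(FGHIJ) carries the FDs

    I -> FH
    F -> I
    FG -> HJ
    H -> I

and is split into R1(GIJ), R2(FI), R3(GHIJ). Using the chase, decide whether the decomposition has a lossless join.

Chase test. Columns are FGHIJ; row i has aⱼ where attribute j ∈ Ri, else bᵢⱼ.
Initial tableau (one row per fragment):
  row 1: b11 a2 b13 a4 a5
  row 2: a1 b22 b23 a4 b25
  row 3: b31 a2 a3 a4 a5
Rows 1 and 2 agree on I; apply I→FH and equate their FH entries.
Rows 1 and 3 agree on I; apply I→FH and equate their FH entries.
Row 1 is now all distinguished symbols — the join is lossless.

Yes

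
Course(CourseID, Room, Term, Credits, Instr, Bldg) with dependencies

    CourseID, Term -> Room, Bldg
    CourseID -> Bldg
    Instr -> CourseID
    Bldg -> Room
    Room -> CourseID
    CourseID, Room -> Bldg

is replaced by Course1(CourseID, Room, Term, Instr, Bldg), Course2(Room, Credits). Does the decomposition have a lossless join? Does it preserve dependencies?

lossy but dependency-preserving

Lossless test: (Room)⁺ = {CourseID, Room, Bldg}, which is a superkey of neither fragment — lossy.
Dependency preservation: every FD's attributes lie within a single fragment, so each can be enforced locally — preserved.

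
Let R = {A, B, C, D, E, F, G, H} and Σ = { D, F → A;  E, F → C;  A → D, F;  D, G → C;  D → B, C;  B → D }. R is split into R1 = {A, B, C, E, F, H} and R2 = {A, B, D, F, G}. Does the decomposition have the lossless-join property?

Common attributes: R1 ∩ R2 = {A, B, F}.
Closure of {A, B, F}: A → D, F applies, adding D; D → B, C applies, adding C. So (A, B, F)⁺ = {A, B, C, D, F}.
The closure contains neither all of R1 = {A, B, C, E, F, H} nor all of R2 = {A, B, D, F, G}, so the common attributes are not a superkey of either fragment. The join is lossy.

No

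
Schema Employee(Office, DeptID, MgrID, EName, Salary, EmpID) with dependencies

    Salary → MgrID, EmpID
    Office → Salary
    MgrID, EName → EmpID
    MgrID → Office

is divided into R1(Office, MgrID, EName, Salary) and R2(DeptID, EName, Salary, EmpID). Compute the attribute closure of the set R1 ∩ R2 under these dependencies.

Office, MgrID, EName, Salary, EmpID

R1 ∩ R2 = {EName, Salary}.
Salary → MgrID, EmpID applies, adding MgrID, EmpID
MgrID → Office applies, adding Office
Closure: {Office, MgrID, EName, Salary, EmpID}.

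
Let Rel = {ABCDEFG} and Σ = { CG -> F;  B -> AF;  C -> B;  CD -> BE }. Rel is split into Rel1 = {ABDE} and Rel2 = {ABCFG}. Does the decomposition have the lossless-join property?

Common attributes: Rel1 ∩ Rel2 = {AB}.
Closure of {AB}: B → AF applies, adding F. So (AB)⁺ = {ABF}.
The closure contains neither all of Rel1 = {ABDE} nor all of Rel2 = {ABCFG}, so the common attributes are not a superkey of either fragment. The join is lossy.

No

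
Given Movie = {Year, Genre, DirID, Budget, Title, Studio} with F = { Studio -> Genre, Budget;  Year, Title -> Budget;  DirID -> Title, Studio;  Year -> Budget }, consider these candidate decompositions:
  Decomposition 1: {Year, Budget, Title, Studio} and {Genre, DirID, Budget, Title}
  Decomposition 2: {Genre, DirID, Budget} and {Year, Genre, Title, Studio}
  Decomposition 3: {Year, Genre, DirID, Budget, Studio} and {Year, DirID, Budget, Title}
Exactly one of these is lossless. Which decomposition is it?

Decomposition 3

Decomposition 1: common = {Budget, Title}, closure = {Budget, Title} → lossy.
Decomposition 2: common = {Genre}, closure = {Genre} → lossy.
Decomposition 3: common = {Year, DirID, Budget}, closure = {Year, Genre, DirID, Budget, Title, Studio} → lossless.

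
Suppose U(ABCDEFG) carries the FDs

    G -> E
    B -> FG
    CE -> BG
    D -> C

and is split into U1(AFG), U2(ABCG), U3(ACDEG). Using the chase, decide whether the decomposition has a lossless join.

No

Chase test. Columns are ABCDEFG; row i has aⱼ where attribute j ∈ Ui, else bᵢⱼ.
Initial tableau (one row per fragment):
  row 1: a1 b12 b13 b14 b15 a6 a7
  row 2: a1 a2 a3 b24 b25 b26 a7
  row 3: a1 b32 a3 a4 a5 b36 a7
Rows 1 and 2 agree on G; apply G→E and equate their E entries.
Rows 1 and 3 agree on G; apply G→E and equate their E entries.
Rows 2 and 3 agree on CE; apply CE→BG and equate their BG entries.
Rows 2 and 3 agree on B; apply B→FG and equate their FG entries.
No row becomes fully distinguished — the join is lossy.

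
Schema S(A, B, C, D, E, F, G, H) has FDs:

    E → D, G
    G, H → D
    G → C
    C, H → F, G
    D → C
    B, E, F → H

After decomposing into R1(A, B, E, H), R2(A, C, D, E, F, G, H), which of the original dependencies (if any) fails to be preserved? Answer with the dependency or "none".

B, E, F → H

Check B, E, F → H: no single fragment contains all of {B, E, F, H}, and the restricted closure of {B, E, F} across the fragments never reaches {H}.
E → D, G is preserved.
G, H → D is preserved.
G → C is preserved.
C, H → F, G is preserved.
D → C is preserved.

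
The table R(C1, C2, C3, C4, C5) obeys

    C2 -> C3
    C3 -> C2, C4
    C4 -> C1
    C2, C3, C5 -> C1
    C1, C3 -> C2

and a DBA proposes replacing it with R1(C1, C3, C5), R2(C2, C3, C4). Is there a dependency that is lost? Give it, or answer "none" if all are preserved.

C4 -> C1

Check C4 → C1: no single fragment contains all of {C1, C4}, and the restricted closure of {C4} across the fragments never reaches {C1}.
C2 → C3 is preserved.
C3 → C2, C4 is preserved.
C2, C3, C5 → C1 is preserved.
C1, C3 → C2 is preserved.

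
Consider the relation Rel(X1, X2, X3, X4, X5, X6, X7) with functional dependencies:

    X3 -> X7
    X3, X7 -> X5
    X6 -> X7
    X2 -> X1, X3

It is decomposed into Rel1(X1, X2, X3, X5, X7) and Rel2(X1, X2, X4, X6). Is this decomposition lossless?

Common attributes: Rel1 ∩ Rel2 = {X1, X2}.
Closure of {X1, X2}: X2 → X1, X3 applies, adding X3; X3 → X7 applies, adding X7; X3, X7 → X5 applies, adding X5. So (X1, X2)⁺ = {X1, X2, X3, X5, X7}.
This closure contains every attribute of Rel1, so Rel1 ∩ Rel2 → Rel1. The join is lossless.

Yes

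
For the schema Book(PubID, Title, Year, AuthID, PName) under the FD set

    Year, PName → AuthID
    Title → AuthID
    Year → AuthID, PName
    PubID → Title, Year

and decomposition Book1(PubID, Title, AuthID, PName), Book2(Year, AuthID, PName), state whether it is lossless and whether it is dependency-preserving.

lossy and not dependency-preserving

Lossless test: (AuthID, PName)⁺ = {AuthID, PName}, which is a superkey of neither fragment — lossy.
Dependency preservation: the restricted closure of {PubID} across the fragments never reaches {Title, Year}, so PubID → Title, Year cannot be enforced without a join — not preserved.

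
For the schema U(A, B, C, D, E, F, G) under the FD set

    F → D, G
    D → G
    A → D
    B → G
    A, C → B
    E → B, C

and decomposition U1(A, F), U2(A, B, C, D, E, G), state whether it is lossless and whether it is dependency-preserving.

lossy and not dependency-preserving

Lossless test: (A)⁺ = {A, D, G}, which is a superkey of neither fragment — lossy.
Dependency preservation: the restricted closure of {F} across the fragments never reaches {D, G}, so F → D, G cannot be enforced without a join — not preserved.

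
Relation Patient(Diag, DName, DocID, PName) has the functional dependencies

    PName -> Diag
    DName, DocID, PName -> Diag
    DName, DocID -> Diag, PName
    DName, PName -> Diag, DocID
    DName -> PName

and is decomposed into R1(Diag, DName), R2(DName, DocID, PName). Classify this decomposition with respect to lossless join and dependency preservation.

lossless but not dependency-preserving

Lossless test: (DName)⁺ = {Diag, DName, DocID, PName}, which contains all of one fragment — lossless.
Dependency preservation: the restricted closure of {PName} across the fragments never reaches {Diag}, so PName → Diag cannot be enforced without a join — not preserved.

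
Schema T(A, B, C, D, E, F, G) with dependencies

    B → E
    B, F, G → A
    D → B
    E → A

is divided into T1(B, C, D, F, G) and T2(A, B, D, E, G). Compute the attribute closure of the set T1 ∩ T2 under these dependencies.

A, B, D, E, G

T1 ∩ T2 = {B, D, G}.
B → E applies, adding E
E → A applies, adding A
Closure: {A, B, D, E, G}.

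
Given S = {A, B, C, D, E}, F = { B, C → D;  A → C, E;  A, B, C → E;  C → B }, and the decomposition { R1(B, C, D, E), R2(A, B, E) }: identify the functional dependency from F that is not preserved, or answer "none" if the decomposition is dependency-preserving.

A → C, E

Check A → C, E: no single fragment contains all of {A, C, E}, and the restricted closure of {A} across the fragments never reaches {C, E}.
B, C → D is preserved.
A, B, C → E is preserved.
C → B is preserved.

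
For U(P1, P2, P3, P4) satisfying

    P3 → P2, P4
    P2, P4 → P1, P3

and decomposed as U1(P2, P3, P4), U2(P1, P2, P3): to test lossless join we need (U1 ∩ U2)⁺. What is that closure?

U1 ∩ U2 = {P2, P3}.
P3 → P2, P4 applies, adding P4
P2, P4 → P1, P3 applies, adding P1
Closure: {P1, P2, P3, P4}.

P1, P2, P3, P4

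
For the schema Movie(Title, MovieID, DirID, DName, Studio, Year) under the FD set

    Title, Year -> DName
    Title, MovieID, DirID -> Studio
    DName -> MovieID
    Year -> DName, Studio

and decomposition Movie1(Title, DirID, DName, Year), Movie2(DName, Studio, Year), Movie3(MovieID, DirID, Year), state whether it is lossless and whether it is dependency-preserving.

lossless but not dependency-preserving

Lossless test (chase): Rows 1 and 2 agree on DName; apply DName→MovieID and equate their MovieID entries. Rows 1 and 2 agree on Year; apply Year→DName, Studio and equate their DName, Studio entries. Rows 1 and 3 agree on Year; apply Year→DName, Studio and equate their DName, Studio entries. Rows 1 and 3 agree on DName; apply DName→MovieID and equate their MovieID entries. Row 1 is now all distinguished symbols — the join is lossless.
Dependency preservation: the restricted closure of {Title, MovieID, DirID} across the fragments never reaches {Studio}, so Title, MovieID, DirID → Studio cannot be enforced without a join — not preserved.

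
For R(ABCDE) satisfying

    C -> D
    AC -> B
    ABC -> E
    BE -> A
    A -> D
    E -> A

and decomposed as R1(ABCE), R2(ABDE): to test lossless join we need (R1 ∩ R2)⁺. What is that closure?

R1 ∩ R2 = {ABE}.
A → D applies, adding D
Closure: {ABDE}.

ABDE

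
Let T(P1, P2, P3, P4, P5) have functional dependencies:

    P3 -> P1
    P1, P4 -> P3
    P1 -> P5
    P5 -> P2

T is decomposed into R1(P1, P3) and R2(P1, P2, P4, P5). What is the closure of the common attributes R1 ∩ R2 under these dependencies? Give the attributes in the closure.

P1, P2, P5

R1 ∩ R2 = {P1}.
P1 → P5 applies, adding P5
P5 → P2 applies, adding P2
Closure: {P1, P2, P5}.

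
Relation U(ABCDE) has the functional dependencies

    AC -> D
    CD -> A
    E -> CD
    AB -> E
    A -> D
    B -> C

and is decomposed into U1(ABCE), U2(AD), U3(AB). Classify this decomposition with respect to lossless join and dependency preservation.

lossless but not dependency-preserving

Lossless test (chase): Rows 1 and 3 agree on AB; apply AB→E and equate their E entries. Rows 1 and 2 agree on A; apply A→D and equate their D entries. Rows 1 and 3 agree on A; apply A→D and equate their D entries. Rows 1 and 3 agree on B; apply B→C and equate their C entries. Row 1 is now all distinguished symbols — the join is lossless.
Dependency preservation: the restricted closure of {CD} across the fragments never reaches {A}, so CD → A cannot be enforced without a join — not preserved.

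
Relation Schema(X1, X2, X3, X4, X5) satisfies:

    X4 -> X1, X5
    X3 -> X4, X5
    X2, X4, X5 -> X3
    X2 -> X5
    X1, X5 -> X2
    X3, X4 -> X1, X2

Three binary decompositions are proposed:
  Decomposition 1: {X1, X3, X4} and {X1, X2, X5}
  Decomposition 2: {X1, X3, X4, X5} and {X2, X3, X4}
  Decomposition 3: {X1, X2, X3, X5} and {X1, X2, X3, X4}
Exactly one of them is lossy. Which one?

Decomposition 1

Decomposition 1: common = {X1}, closure = {X1} → lossy.
Decomposition 2: common = {X3, X4}, closure = {X1, X2, X3, X4, X5} → lossless.
Decomposition 3: common = {X1, X2, X3}, closure = {X1, X2, X3, X4, X5} → lossless.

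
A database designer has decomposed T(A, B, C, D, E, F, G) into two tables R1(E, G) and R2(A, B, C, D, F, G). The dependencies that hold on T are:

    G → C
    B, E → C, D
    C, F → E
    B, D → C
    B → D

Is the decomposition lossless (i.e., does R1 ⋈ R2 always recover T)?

Common attributes: R1 ∩ R2 = {G}.
Closure of {G}: G → C applies, adding C. So (G)⁺ = {C, G}.
The closure contains neither all of R1 = {E, G} nor all of R2 = {A, B, C, D, F, G}, so the common attributes are not a superkey of either fragment. The join is lossy.

No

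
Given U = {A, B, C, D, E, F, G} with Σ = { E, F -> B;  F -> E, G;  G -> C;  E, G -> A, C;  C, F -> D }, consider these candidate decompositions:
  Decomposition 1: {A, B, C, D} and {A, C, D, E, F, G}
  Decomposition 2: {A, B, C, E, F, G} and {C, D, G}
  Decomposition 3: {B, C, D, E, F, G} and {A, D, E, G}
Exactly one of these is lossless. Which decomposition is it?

Decomposition 3

Decomposition 1: common = {A, C, D}, closure = {A, C, D} → lossy.
Decomposition 2: common = {C, G}, closure = {C, G} → lossy.
Decomposition 3: common = {D, E, G}, closure = {A, C, D, E, G} → lossless.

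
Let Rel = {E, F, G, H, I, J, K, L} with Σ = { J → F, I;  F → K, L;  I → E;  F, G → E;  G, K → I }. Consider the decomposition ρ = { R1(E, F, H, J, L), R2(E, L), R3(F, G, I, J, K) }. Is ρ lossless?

Chase test. Columns are E, F, G, H, I, J, K, L; row i has aⱼ where attribute j ∈ Ri, else bᵢⱼ.
Initial tableau (one row per fragment):
  row 1: a1 a2 b13 a4 b15 a6 b17 a8
  row 2: a1 b22 b23 b24 b25 b26 b27 a8
  row 3: b31 a2 a3 b34 a5 a6 a7 b38
Rows 1 and 3 agree on J; apply J→F, I and equate their F, I entries.
Rows 1 and 3 agree on F; apply F→K, L and equate their K, L entries.
Rows 1 and 3 agree on I; apply I→E and equate their E entries.
No row becomes fully distinguished — the join is lossy.

No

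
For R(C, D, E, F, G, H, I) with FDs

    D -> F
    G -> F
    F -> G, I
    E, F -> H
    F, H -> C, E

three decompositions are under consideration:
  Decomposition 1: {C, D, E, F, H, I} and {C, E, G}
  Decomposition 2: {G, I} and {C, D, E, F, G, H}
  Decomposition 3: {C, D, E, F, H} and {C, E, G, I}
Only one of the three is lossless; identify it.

Decomposition 2

Decomposition 1: common = {C, E}, closure = {C, E} → lossy.
Decomposition 2: common = {G}, closure = {F, G, I} → lossless.
Decomposition 3: common = {C, E}, closure = {C, E} → lossy.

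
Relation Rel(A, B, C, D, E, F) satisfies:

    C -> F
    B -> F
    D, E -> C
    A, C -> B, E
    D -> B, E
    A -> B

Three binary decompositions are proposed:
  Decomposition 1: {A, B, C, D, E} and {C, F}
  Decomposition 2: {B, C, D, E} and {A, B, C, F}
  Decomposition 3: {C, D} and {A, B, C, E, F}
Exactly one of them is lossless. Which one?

Decomposition 1

Decomposition 1: common = {C}, closure = {C, F} → lossless.
Decomposition 2: common = {B, C}, closure = {B, C, F} → lossy.
Decomposition 3: common = {C}, closure = {C, F} → lossy.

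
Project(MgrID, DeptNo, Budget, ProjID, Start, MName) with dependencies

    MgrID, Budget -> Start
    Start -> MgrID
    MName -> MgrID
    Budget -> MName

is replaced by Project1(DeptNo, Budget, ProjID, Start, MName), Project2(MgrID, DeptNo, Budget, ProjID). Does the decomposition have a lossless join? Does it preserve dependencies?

lossless but not dependency-preserving

Lossless test: (DeptNo, Budget, ProjID)⁺ = {MgrID, DeptNo, Budget, ProjID, Start, MName}, which contains all of one fragment — lossless.
Dependency preservation: the restricted closure of {Start} across the fragments never reaches {MgrID}, so Start → MgrID cannot be enforced without a join — not preserved.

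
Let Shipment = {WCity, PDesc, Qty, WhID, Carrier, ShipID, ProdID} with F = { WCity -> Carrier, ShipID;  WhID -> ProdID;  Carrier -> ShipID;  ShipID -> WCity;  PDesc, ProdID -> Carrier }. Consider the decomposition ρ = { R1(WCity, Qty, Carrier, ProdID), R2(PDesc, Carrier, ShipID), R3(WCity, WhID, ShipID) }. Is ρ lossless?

No

Chase test. Columns are WCity, PDesc, Qty, WhID, Carrier, ShipID, ProdID; row i has aⱼ where attribute j ∈ Ri, else bᵢⱼ.
Initial tableau (one row per fragment):
  row 1: a1 b12 a3 b14 a5 b16 a7
  row 2: b21 a2 b23 b24 a5 a6 b27
  row 3: a1 b32 b33 a4 b35 a6 b37
Rows 1 and 3 agree on WCity; apply WCity→Carrier, ShipID and equate their Carrier, ShipID entries.
Rows 1 and 2 agree on ShipID; apply ShipID→WCity and equate their WCity entries.
No row becomes fully distinguished — the join is lossy.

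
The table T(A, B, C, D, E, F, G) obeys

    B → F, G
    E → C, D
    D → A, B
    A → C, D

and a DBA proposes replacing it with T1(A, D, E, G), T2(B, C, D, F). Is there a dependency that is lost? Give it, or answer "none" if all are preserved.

B → F, G

Check B → F, G: no single fragment contains all of {B, F, G}, and the restricted closure of {B} across the fragments never reaches {F, G}.
E → C, D is preserved.
D → A, B is preserved.
A → C, D is preserved.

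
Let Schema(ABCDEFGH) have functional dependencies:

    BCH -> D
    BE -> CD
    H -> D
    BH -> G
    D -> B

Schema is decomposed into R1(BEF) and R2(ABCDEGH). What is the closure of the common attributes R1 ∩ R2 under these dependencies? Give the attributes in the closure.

BCDE

R1 ∩ R2 = {BE}.
BE → CD applies, adding CD
Closure: {BCDE}.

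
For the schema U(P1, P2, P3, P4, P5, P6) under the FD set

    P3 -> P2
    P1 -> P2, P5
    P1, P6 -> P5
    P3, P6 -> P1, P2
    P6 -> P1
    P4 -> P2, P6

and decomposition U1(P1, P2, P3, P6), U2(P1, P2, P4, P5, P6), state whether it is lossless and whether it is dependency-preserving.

Lossless test: (P1, P2, P6)⁺ = {P1, P2, P5, P6}, which is a superkey of neither fragment — lossy.
Dependency preservation: every FD's attributes lie within a single fragment, so each can be enforced locally — preserved.

lossy but dependency-preserving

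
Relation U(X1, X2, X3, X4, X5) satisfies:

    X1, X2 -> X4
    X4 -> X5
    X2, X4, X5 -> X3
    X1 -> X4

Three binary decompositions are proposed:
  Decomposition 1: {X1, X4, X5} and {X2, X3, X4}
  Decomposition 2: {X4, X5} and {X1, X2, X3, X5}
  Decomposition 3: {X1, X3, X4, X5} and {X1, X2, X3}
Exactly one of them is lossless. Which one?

Decomposition 3

Decomposition 1: common = {X4}, closure = {X4, X5} → lossy.
Decomposition 2: common = {X5}, closure = {X5} → lossy.
Decomposition 3: common = {X1, X3}, closure = {X1, X3, X4, X5} → lossless.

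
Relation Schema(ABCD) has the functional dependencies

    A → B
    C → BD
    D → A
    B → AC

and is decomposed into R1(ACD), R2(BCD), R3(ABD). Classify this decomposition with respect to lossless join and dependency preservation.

lossless and dependency-preserving

Lossless test (chase): Rows 1 and 3 agree on A; apply A→B and equate their B entries. Rows 1 and 2 agree on D; apply D→A and equate their A entries. Rows 1 and 3 agree on B; apply B→AC and equate their AC entries. Row 1 is now all distinguished symbols — the join is lossless.
Dependency preservation: B → AC is not contained in any single fragment, but the restricted closure of its left-hand side across the fragments still reaches the right-hand side; the remaining FDs each lie inside some fragment. All dependencies are preserved.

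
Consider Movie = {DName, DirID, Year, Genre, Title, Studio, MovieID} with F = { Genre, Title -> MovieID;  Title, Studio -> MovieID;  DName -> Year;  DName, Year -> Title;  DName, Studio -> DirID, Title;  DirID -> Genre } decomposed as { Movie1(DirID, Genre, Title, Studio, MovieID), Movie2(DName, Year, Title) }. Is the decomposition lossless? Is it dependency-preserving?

lossy and not dependency-preserving

Lossless test: (Title)⁺ = {Title}, which is a superkey of neither fragment — lossy.
Dependency preservation: the restricted closure of {DName, Studio} across the fragments never reaches {DirID, Title}, so DName, Studio → DirID, Title cannot be enforced without a join — not preserved.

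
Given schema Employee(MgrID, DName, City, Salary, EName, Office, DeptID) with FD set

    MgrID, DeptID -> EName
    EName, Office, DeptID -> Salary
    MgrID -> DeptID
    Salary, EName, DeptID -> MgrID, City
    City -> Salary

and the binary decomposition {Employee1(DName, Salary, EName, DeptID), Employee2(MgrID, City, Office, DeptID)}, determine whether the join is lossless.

No

Common attributes: Employee1 ∩ Employee2 = {DeptID}.
No dependency enlarges {DeptID}, so (DeptID)⁺ = {DeptID}.
The closure contains neither all of Employee1 = {DName, Salary, EName, DeptID} nor all of Employee2 = {MgrID, City, Office, DeptID}, so the common attributes are not a superkey of either fragment. The join is lossy.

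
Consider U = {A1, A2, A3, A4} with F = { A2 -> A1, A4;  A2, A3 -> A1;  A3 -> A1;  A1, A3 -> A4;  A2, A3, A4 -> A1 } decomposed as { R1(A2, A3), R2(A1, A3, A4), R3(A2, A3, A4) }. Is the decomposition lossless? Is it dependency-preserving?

Lossless test (chase): Rows 1 and 3 agree on A2; apply A2→A1, A4 and equate their A1, A4 entries. Rows 1 and 2 agree on A3; apply A3→A1 and equate their A1 entries. Row 1 is now all distinguished symbols — the join is lossless.
Dependency preservation: the restricted closure of {A2} across the fragments never reaches {A1, A4}, so A2 → A1, A4 cannot be enforced without a join — not preserved.

lossless but not dependency-preserving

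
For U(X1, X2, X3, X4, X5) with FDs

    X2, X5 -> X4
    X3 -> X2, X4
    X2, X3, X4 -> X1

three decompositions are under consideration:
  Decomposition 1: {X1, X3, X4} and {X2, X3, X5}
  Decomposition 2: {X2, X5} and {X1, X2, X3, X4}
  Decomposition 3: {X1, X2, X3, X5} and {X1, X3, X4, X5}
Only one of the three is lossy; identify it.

Decomposition 1: common = {X3}, closure = {X1, X2, X3, X4} → lossless.
Decomposition 2: common = {X2}, closure = {X2} → lossy.
Decomposition 3: common = {X1, X3, X5}, closure = {X1, X2, X3, X4, X5} → lossless.

Decomposition 2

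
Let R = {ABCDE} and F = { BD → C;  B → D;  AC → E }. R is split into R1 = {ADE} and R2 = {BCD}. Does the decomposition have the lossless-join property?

Common attributes: R1 ∩ R2 = {D}.
No dependency enlarges {D}, so (D)⁺ = {D}.
The closure contains neither all of R1 = {ADE} nor all of R2 = {BCD}, so the common attributes are not a superkey of either fragment. The join is lossy.

No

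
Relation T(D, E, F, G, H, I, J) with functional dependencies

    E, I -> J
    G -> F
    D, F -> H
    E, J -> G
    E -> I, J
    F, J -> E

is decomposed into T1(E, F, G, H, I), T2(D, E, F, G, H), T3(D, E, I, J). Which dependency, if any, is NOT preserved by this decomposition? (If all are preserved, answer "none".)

F, J -> E

Check F, J → E: no single fragment contains all of {E, F, J}, and the restricted closure of {F, J} across the fragments never reaches {E}.
E, I → J is preserved.
G → F is preserved.
D, F → H is preserved.
E, J → G is preserved.
E → I, J is preserved.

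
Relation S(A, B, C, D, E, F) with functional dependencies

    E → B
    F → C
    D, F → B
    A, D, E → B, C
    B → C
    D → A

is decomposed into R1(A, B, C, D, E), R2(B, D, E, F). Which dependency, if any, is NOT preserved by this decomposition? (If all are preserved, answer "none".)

Check F → C: no single fragment contains all of {C, F}, and the restricted closure of {F} across the fragments never reaches {C}.
E → B is preserved.
D, F → B is preserved.
A, D, E → B, C is preserved.
B → C is preserved.
D → A is preserved.

F → C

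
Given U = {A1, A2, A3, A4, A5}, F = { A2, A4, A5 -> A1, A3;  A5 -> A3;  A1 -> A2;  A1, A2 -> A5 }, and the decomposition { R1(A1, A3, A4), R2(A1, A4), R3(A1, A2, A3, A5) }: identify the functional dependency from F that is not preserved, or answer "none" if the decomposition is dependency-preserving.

Check A2, A4, A5 → A1, A3: no single fragment contains all of {A1, A2, A3, A4, A5}, and the restricted closure of {A2, A4, A5} across the fragments never reaches {A1, A3}.
A5 → A3 is preserved.
A1 → A2 is preserved.
A1, A2 → A5 is preserved.

A2, A4, A5 -> A1, A3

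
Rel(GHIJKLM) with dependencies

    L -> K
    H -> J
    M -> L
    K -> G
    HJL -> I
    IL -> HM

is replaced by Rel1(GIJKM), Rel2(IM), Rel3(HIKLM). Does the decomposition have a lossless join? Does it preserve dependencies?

lossless but not dependency-preserving

Lossless test (chase): Rows 1 and 2 agree on M; apply M→L and equate their L entries. Rows 1 and 3 agree on M; apply M→L and equate their L entries. Rows 1 and 3 agree on K; apply K→G and equate their G entries. Rows 1 and 2 agree on IL; apply IL→HM and equate their HM entries. Rows 1 and 3 agree on IL; apply IL→HM and equate their HM entries. Rows 1 and 2 agree on L; apply L→K and equate their K entries. Rows 1 and 2 agree on H; apply H→J and equate their J entries. Rows 1 and 3 agree on H; apply H→J and equate their J entries. Rows 1 and 2 agree on K; apply K→G and equate their G entries. Row 1 is now all distinguished symbols — the join is lossless.
Dependency preservation: the restricted closure of {H} across the fragments never reaches {J}, so H → J cannot be enforced without a join — not preserved.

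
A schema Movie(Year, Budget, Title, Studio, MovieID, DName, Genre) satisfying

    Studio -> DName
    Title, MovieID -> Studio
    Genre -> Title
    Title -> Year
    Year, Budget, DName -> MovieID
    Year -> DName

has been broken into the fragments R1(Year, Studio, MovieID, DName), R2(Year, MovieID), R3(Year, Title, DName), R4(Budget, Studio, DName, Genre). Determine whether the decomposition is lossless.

Chase test. Columns are Year, Budget, Title, Studio, MovieID, DName, Genre; row i has aⱼ where attribute j ∈ Ri, else bᵢⱼ.
Initial tableau (one row per fragment):
  row 1: a1 b12 b13 a4 a5 a6 b17
  row 2: a1 b22 b23 b24 a5 b26 b27
  row 3: a1 b32 a3 b34 b35 a6 b37
  row 4: b41 a2 b43 a4 b45 a6 a7
Rows 1 and 2 agree on Year; apply Year→DName and equate their DName entries.
No row becomes fully distinguished — the join is lossy.

No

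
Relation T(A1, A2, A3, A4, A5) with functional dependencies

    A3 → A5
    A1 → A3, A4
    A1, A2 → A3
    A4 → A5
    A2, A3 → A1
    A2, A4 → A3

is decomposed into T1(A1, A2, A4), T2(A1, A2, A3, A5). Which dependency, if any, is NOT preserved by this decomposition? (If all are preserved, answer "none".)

A4 → A5

Check A4 → A5: no single fragment contains all of {A4, A5}, and the restricted closure of {A4} across the fragments never reaches {A5}.
A3 → A5 is preserved.
A1 → A3, A4 is preserved.
A1, A2 → A3 is preserved.
A2, A3 → A1 is preserved.
A2, A4 → A3 is preserved.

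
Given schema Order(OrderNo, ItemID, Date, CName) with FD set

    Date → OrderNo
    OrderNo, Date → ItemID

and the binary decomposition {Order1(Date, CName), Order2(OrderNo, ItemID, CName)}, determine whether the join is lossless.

No

Common attributes: Order1 ∩ Order2 = {CName}.
No dependency enlarges {CName}, so (CName)⁺ = {CName}.
The closure contains neither all of Order1 = {Date, CName} nor all of Order2 = {OrderNo, ItemID, CName}, so the common attributes are not a superkey of either fragment. The join is lossy.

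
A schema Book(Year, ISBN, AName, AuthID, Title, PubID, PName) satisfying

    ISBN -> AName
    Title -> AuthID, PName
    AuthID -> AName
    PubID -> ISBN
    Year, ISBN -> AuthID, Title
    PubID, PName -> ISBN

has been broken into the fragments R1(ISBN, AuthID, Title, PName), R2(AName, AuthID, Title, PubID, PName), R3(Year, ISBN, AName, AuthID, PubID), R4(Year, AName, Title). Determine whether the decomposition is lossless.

No

Chase test. Columns are Year, ISBN, AName, AuthID, Title, PubID, PName; row i has aⱼ where attribute j ∈ Ri, else bᵢⱼ.
Initial tableau (one row per fragment):
  row 1: b11 a2 b13 a4 a5 b16 a7
  row 2: b21 b22 a3 a4 a5 a6 a7
  row 3: a1 a2 a3 a4 b35 a6 b37
  row 4: a1 b42 a3 b44 a5 b46 b47
Rows 1 and 3 agree on ISBN; apply ISBN→AName and equate their AName entries.
Rows 1 and 4 agree on Title; apply Title→AuthID, PName and equate their AuthID, PName entries.
Rows 2 and 3 agree on PubID; apply PubID→ISBN and equate their ISBN entries.
No row becomes fully distinguished — the join is lossy.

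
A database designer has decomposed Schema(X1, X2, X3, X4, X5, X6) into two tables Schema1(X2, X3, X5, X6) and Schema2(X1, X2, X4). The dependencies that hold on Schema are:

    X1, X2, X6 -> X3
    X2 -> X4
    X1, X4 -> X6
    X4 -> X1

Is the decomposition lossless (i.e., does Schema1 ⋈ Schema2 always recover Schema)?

Common attributes: Schema1 ∩ Schema2 = {X2}.
Closure of {X2}: X2 → X4 applies, adding X4; X4 → X1 applies, adding X1; X1, X4 → X6 applies, adding X6; X1, X2, X6 → X3 applies, adding X3. So (X2)⁺ = {X1, X2, X3, X4, X6}.
This closure contains every attribute of Schema2, so Schema1 ∩ Schema2 → Schema2. The join is lossless.

Yes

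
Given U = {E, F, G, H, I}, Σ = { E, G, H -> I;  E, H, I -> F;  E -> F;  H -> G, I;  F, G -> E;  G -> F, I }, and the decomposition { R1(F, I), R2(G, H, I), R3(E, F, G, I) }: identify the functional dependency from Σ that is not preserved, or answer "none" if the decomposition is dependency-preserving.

E, G, H → I: restricted closure across fragments reaches I.
E, H, I → F: restricted closure across fragments reaches F.
E → F lies within R3.
H → G, I lies within R2.
F, G → E lies within R3.
G → F, I lies within R3.
Every dependency is enforceable on the fragments, so the decomposition is dependency-preserving.

none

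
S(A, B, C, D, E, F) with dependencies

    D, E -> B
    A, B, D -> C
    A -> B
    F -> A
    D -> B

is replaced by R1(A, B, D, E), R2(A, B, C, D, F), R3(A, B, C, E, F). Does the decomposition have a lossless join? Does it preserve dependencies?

lossy but dependency-preserving

Lossless test (chase): Rows 1 and 2 agree on A, B, D; apply A, B, D→C and equate their C entries. No row becomes fully distinguished — the join is lossy.
Dependency preservation: every FD's attributes lie within a single fragment, so each can be enforced locally — preserved.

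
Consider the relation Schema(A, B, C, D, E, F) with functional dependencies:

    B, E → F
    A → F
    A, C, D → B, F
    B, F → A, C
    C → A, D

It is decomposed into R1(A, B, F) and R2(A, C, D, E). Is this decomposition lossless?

No

Common attributes: R1 ∩ R2 = {A}.
Closure of {A}: A → F applies, adding F. So (A)⁺ = {A, F}.
The closure contains neither all of R1 = {A, B, F} nor all of R2 = {A, C, D, E}, so the common attributes are not a superkey of either fragment. The join is lossy.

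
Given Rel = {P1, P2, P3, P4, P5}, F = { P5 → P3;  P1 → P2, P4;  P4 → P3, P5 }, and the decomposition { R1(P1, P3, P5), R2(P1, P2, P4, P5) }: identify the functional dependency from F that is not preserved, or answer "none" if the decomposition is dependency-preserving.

P5 → P3 lies within R1.
P1 → P2, P4 lies within R2.
P4 → P3, P5: restricted closure across fragments reaches P3, P5.
Every dependency is enforceable on the fragments, so the decomposition is dependency-preserving.

none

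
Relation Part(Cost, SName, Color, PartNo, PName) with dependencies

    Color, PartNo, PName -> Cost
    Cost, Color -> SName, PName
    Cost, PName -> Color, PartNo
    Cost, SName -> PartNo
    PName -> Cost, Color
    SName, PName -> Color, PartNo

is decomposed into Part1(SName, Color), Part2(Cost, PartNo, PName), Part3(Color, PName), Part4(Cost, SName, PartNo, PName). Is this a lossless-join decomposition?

Yes

Chase test. Columns are Cost, SName, Color, PartNo, PName; row i has aⱼ where attribute j ∈ Parti, else bᵢⱼ.
Initial tableau (one row per fragment):
  row 1: b11 a2 a3 b14 b15
  row 2: a1 b22 b23 a4 a5
  row 3: b31 b32 a3 b34 a5
  row 4: a1 a2 b43 a4 a5
Rows 2 and 4 agree on Cost, PName; apply Cost, PName→Color, PartNo and equate their Color, PartNo entries.
Rows 2 and 3 agree on PName; apply PName→Cost, Color and equate their Cost, Color entries.
Rows 2 and 3 agree on Cost, Color; apply Cost, Color→SName, PName and equate their SName, PName entries.
Rows 2 and 4 agree on Cost, Color; apply Cost, Color→SName, PName and equate their SName, PName entries.
Rows 2 and 3 agree on Cost, PName; apply Cost, PName→Color, PartNo and equate their Color, PartNo entries.
Row 2 is now all distinguished symbols — the join is lossless.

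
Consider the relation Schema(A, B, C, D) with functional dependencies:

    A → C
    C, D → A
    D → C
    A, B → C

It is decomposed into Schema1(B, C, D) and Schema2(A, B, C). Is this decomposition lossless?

No

Common attributes: Schema1 ∩ Schema2 = {B, C}.
No dependency enlarges {B, C}, so (B, C)⁺ = {B, C}.
The closure contains neither all of Schema1 = {B, C, D} nor all of Schema2 = {A, B, C}, so the common attributes are not a superkey of either fragment. The join is lossy.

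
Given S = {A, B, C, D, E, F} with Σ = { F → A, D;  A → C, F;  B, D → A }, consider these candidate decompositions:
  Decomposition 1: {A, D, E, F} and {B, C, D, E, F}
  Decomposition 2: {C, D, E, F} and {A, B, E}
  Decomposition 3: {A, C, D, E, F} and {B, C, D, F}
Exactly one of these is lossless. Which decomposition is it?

Decomposition 1

Decomposition 1: common = {D, E, F}, closure = {A, C, D, E, F} → lossless.
Decomposition 2: common = {E}, closure = {E} → lossy.
Decomposition 3: common = {C, D, F}, closure = {A, C, D, F} → lossy.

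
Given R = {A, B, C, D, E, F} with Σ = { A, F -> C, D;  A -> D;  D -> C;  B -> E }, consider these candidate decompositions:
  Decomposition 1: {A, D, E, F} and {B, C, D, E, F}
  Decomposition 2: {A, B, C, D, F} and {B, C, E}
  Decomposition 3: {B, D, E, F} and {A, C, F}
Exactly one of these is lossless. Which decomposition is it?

Decomposition 1: common = {D, E, F}, closure = {C, D, E, F} → lossy.
Decomposition 2: common = {B, C}, closure = {B, C, E} → lossless.
Decomposition 3: common = {F}, closure = {F} → lossy.

Decomposition 2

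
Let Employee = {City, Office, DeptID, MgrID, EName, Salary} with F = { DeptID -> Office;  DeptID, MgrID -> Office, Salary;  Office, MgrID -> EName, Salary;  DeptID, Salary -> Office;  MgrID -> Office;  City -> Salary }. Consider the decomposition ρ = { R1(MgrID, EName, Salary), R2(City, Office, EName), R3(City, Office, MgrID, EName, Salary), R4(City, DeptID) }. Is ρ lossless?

Chase test. Columns are City, Office, DeptID, MgrID, EName, Salary; row i has aⱼ where attribute j ∈ Ri, else bᵢⱼ.
Initial tableau (one row per fragment):
  row 1: b11 b12 b13 a4 a5 a6
  row 2: a1 a2 b23 b24 a5 b26
  row 3: a1 a2 b33 a4 a5 a6
  row 4: a1 b42 a3 b44 b45 b46
Rows 1 and 3 agree on MgrID; apply MgrID→Office and equate their Office entries.
Rows 2 and 3 agree on City; apply City→Salary and equate their Salary entries.
Rows 2 and 4 agree on City; apply City→Salary and equate their Salary entries.
No row becomes fully distinguished — the join is lossy.

No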